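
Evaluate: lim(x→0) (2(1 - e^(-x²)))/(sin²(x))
This is a 0/0 indeterminate form.

Apply L'Hôpital's rule: differentiate numerator and denominator separately.
  f(x) = 2 - 2·e^(-x^2)   ⇒   f'(x) = 4·x·e^(-x^2)
  g(x) = sin(x)^2   ⇒   g'(x) = 2·sin(x)·cos(x)
  lim(x→0) f'(x)/g'(x) = lim(x→0) (4·x·e^(-x^2))/(2·sin(x)·cos(x))
  = 2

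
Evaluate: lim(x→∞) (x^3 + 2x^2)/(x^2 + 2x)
This is an ∞/∞ indeterminate form.

Apply L'Hôpital's rule: differentiate numerator and denominator separately.
  f(x) = x^3 + 2·x^2   ⇒   f'(x) = 3·x^2 + 4·x
  g(x) = x^2 + 2·x   ⇒   g'(x) = 2·x + 2
  lim(x→∞) f'(x)/g'(x) = lim(x→∞) (3·x^2 + 4·x)/(2·x + 2)
  = ∞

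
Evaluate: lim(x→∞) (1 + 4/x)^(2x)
This is an exponential indeterminate form.

For exponential indeterminate forms, take the natural log:
  Let L = lim(x→∞) (1 + 4/x)^(2x)
  Then ln(L) = lim(x→∞) [exponent × ln(base)]
  Evaluate using L'Hôpital or standard limits, then exponentiate.
  L = e^(8)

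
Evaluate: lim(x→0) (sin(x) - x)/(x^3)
This is a 0/0 indeterminate form.

Apply L'Hôpital's rule: differentiate numerator and denominator separately.
  f(x) = -x + sin(x)   ⇒   f'(x) = cos(x) - 1
  g(x) = x^3   ⇒   g'(x) = 3·x^2
  lim(x→0) f'(x)/g'(x) = lim(x→0) (cos(x) - 1)/(3·x^2)
  = -1/6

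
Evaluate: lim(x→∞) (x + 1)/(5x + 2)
This is an ∞/∞ indeterminate form.

Apply L'Hôpital's rule: differentiate numerator and denominator separately.
  f(x) = x + 1   ⇒   f'(x) = 1
  g(x) = 5·x + 2   ⇒   g'(x) = 5
  lim(x→∞) f'(x)/g'(x) = lim(x→∞) (1)/(5)
  = 1/5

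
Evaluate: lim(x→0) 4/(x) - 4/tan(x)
This is an ∞-∞ indeterminate form.

Combine fractions or rationalize to convert ∞-∞ to 0/0 form:
  lim(x→0) 4/(x) - 4/tan(x) = 0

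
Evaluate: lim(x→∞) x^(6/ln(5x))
This is an exponential indeterminate form.

For exponential indeterminate forms, take the natural log:
  Let L = lim(x→∞) x^(6/ln(5x))
  Then ln(L) = lim(x→∞) [exponent × ln(base)]
  Evaluate using L'Hôpital or standard limits, then exponentiate.
  L = e^(6)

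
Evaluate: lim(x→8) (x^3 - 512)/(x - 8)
This is a standard limit.

Factor or rationalize the expression:
  lim(x→8) (x^3 - 512)/(x - 8) = 192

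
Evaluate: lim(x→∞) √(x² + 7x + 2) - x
This is an ∞-∞ indeterminate form.

Combine fractions or rationalize to convert ∞-∞ to 0/0 form:
  lim(x→∞) √(x² + 7x + 2) - x = 7/2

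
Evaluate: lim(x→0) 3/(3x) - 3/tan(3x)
This is an ∞-∞ indeterminate form.

Combine fractions or rationalize to convert ∞-∞ to 0/0 form:
  lim(x→0) 3/(3x) - 3/tan(3x) = 0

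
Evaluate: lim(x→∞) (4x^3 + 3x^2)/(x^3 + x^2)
This is an ∞/∞ indeterminate form.

Apply L'Hôpital's rule: differentiate numerator and denominator separately.
  f(x) = 4·x^3 + 3·x^2   ⇒   f'(x) = 12·x^2 + 6·x
  g(x) = x^3 + x^2   ⇒   g'(x) = 3·x^2 + 2·x
  lim(x→∞) f'(x)/g'(x) = lim(x→∞) (12·x^2 + 6·x)/(3·x^2 + 2·x)
  = 4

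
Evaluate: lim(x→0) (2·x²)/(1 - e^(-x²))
This is a 0/0 indeterminate form.

Apply L'Hôpital's rule: differentiate numerator and denominator separately.
  f(x) = 2·x^2   ⇒   f'(x) = 4·x
  g(x) = 1 - e^(-x^2)   ⇒   g'(x) = 2·x·e^(-x^2)
  lim(x→0) f'(x)/g'(x) = lim(x→0) (4·x)/(2·x·e^(-x^2))
  = 2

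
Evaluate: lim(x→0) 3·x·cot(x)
This is a 0·∞ indeterminate form.

Rewrite 0·∞ as a quotient (0/0 or ∞/∞ form), then apply L'Hôpital's rule:
  lim(x→0) 3·x·cot(x) = 3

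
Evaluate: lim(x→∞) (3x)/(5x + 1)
This is an ∞/∞ indeterminate form.

Apply L'Hôpital's rule: differentiate numerator and denominator separately.
  f(x) = 3·x   ⇒   f'(x) = 3
  g(x) = 5·x + 1   ⇒   g'(x) = 5
  lim(x→∞) f'(x)/g'(x) = lim(x→∞) (3)/(5)
  = 3/5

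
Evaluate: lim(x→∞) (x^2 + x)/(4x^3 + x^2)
This is an ∞/∞ indeterminate form.

Apply L'Hôpital's rule: differentiate numerator and denominator separately.
  f(x) = x^2 + x   ⇒   f'(x) = 2·x + 1
  g(x) = 4·x^3 + x^2   ⇒   g'(x) = 12·x^2 + 2·x
  lim(x→∞) f'(x)/g'(x) = lim(x→∞) (2·x + 1)/(12·x^2 + 2·x)
  = 0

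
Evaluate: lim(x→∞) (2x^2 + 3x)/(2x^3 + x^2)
This is an ∞/∞ indeterminate form.

Apply L'Hôpital's rule: differentiate numerator and denominator separately.
  f(x) = 2·x^2 + 3·x   ⇒   f'(x) = 4·x + 3
  g(x) = 2·x^3 + x^2   ⇒   g'(x) = 6·x^2 + 2·x
  lim(x→∞) f'(x)/g'(x) = lim(x→∞) (4·x + 3)/(6·x^2 + 2·x)
  = 0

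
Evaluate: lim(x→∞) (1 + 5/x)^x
This is an exponential indeterminate form.

For exponential indeterminate forms, take the natural log:
  Let L = lim(x→∞) (1 + 5/x)^x
  Then ln(L) = lim(x→∞) [exponent × ln(base)]
  Evaluate using L'Hôpital or standard limits, then exponentiate.
  L = e^(5)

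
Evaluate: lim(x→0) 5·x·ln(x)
This is a 0·∞ indeterminate form.

Rewrite 0·∞ as a quotient (0/0 or ∞/∞ form), then apply L'Hôpital's rule:
  lim(x→0) 5·x·ln(x) = 0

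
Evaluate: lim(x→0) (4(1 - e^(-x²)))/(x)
This is a 0/0 indeterminate form.

Apply L'Hôpital's rule: differentiate numerator and denominator separately.
  f(x) = 4 - 4·e^(-x^2)   ⇒   f'(x) = 8·x·e^(-x^2)
  g(x) = x   ⇒   g'(x) = 1
  lim(x→0) f'(x)/g'(x) = lim(x→0) (8·x·e^(-x^2))/(1)
  = 0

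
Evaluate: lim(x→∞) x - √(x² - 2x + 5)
This is an ∞-∞ indeterminate form.

Combine fractions or rationalize to convert ∞-∞ to 0/0 form:
  lim(x→∞) x - √(x² - 2x + 5) = 1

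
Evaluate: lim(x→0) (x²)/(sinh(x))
This is a 0/0 indeterminate form.

Apply L'Hôpital's rule: differentiate numerator and denominator separately.
  f(x) = x^2   ⇒   f'(x) = 2·x
  g(x) = sinh(x)   ⇒   g'(x) = cosh(x)
  lim(x→0) f'(x)/g'(x) = lim(x→0) (2·x)/(cosh(x))
  = 0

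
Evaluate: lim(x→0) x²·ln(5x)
This is a 0·∞ indeterminate form.

Rewrite 0·∞ as a quotient (0/0 or ∞/∞ form), then apply L'Hôpital's rule:
  lim(x→0) x²·ln(5x) = 0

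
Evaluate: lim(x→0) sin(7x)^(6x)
This is an exponential indeterminate form.

For exponential indeterminate forms, take the natural log:
  Let L = lim(x→0) sin(7x)^(6x)
  Then ln(L) = lim(x→0) [exponent × ln(base)]
  Evaluate using L'Hôpital or standard limits, then exponentiate.
  L = 1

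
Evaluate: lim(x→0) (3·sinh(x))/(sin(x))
This is a 0/0 indeterminate form.

Apply L'Hôpital's rule: differentiate numerator and denominator separately.
  f(x) = 3·sinh(x)   ⇒   f'(x) = 3·cosh(x)
  g(x) = sin(x)   ⇒   g'(x) = cos(x)
  lim(x→0) f'(x)/g'(x) = lim(x→0) (3·cosh(x))/(cos(x))
  = 3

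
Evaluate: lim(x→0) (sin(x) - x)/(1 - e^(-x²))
This is a 0/0 indeterminate form.

Apply L'Hôpital's rule: differentiate numerator and denominator separately.
  f(x) = -x + sin(x)   ⇒   f'(x) = cos(x) - 1
  g(x) = 1 - e^(-x^2)   ⇒   g'(x) = 2·x·e^(-x^2)
  lim(x→0) f'(x)/g'(x) = lim(x→0) (cos(x) - 1)/(2·x·e^(-x^2))
  = 0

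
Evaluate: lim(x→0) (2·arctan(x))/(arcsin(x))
This is a 0/0 indeterminate form.

Apply L'Hôpital's rule: differentiate numerator and denominator separately.
  f(x) = 2·atan(x)   ⇒   f'(x) = 2/(x^2 + 1)
  g(x) = asin(x)   ⇒   g'(x) = 1/sqrt(1 - x^2)
  lim(x→0) f'(x)/g'(x) = lim(x→0) (2/(x^2 + 1))/(1/sqrt(1 - x^2))
  = 2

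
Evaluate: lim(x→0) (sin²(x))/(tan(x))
This is a 0/0 indeterminate form.

Apply L'Hôpital's rule: differentiate numerator and denominator separately.
  f(x) = sin(x)^2   ⇒   f'(x) = 2·sin(x)·cos(x)
  g(x) = tan(x)   ⇒   g'(x) = tan(x)^2 + 1
  lim(x→0) f'(x)/g'(x) = lim(x→0) (2·sin(x)·cos(x))/(tan(x)^2 + 1)
  = 0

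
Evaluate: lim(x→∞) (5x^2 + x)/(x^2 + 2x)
This is an ∞/∞ indeterminate form.

Apply L'Hôpital's rule: differentiate numerator and denominator separately.
  f(x) = 5·x^2 + x   ⇒   f'(x) = 10·x + 1
  g(x) = x^2 + 2·x   ⇒   g'(x) = 2·x + 2
  lim(x→∞) f'(x)/g'(x) = lim(x→∞) (10·x + 1)/(2·x + 2)
  = 5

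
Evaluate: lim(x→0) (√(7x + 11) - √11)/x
This is a standard limit.

Factor or rationalize the expression:
  lim(x→0) (√(7x + 11) - √11)/x = 7·sqrt(11)/22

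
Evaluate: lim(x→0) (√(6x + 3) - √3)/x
This is a standard limit.

Factor or rationalize the expression:
  lim(x→0) (√(6x + 3) - √3)/x = sqrt(3)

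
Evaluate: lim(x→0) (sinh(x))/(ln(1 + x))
This is a 0/0 indeterminate form.

Apply L'Hôpital's rule: differentiate numerator and denominator separately.
  f(x) = sinh(x)   ⇒   f'(x) = cosh(x)
  g(x) = ln(x + 1)   ⇒   g'(x) = 1/(x + 1)
  lim(x→0) f'(x)/g'(x) = lim(x→0) (cosh(x))/(1/(x + 1))
  = 1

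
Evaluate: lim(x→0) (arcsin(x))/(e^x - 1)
This is a 0/0 indeterminate form.

Apply L'Hôpital's rule: differentiate numerator and denominator separately.
  f(x) = asin(x)   ⇒   f'(x) = 1/sqrt(1 - x^2)
  g(x) = e^(x) - 1   ⇒   g'(x) = e^(x)
  lim(x→0) f'(x)/g'(x) = lim(x→0) (1/sqrt(1 - x^2))/(e^(x))
  = 1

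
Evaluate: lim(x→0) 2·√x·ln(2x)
This is a 0·∞ indeterminate form.

Rewrite 0·∞ as a quotient (0/0 or ∞/∞ form), then apply L'Hôpital's rule:
  lim(x→0) 2·√x·ln(2x) = 0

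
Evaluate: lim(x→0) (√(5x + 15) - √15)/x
This is a standard limit.

Factor or rationalize the expression:
  lim(x→0) (√(5x + 15) - √15)/x = sqrt(15)/6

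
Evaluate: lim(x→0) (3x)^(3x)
This is an exponential indeterminate form.

For exponential indeterminate forms, take the natural log:
  Let L = lim(x→0) (3x)^(3x)
  Then ln(L) = lim(x→0) [exponent × ln(base)]
  Evaluate using L'Hôpital or standard limits, then exponentiate.
  L = 1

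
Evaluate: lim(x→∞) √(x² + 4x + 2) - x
This is an ∞-∞ indeterminate form.

Combine fractions or rationalize to convert ∞-∞ to 0/0 form:
  lim(x→∞) √(x² + 4x + 2) - x = 2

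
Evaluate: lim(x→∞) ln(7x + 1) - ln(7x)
This is an ∞-∞ indeterminate form.

Combine fractions or rationalize to convert ∞-∞ to 0/0 form:
  lim(x→∞) ln(7x + 1) - ln(7x) = 0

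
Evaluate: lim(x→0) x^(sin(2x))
This is an exponential indeterminate form.

For exponential indeterminate forms, take the natural log:
  Let L = lim(x→0) x^(sin(2x))
  Then ln(L) = lim(x→0) [exponent × ln(base)]
  Evaluate using L'Hôpital or standard limits, then exponentiate.
  L = 1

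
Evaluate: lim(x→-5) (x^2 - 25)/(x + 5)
This is a standard limit.

Factor or rationalize the expression:
  lim(x→-5) (x^2 - 25)/(x + 5) = -10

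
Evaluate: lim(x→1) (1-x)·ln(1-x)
This is a 0·∞ indeterminate form.

Rewrite 0·∞ as a quotient (0/0 or ∞/∞ form), then apply L'Hôpital's rule:
  lim(x→1) (1-x)·ln(1-x) = 0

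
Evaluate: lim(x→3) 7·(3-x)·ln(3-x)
This is a 0·∞ indeterminate form.

Rewrite 0·∞ as a quotient (0/0 or ∞/∞ form), then apply L'Hôpital's rule:
  lim(x→3) 7·(3-x)·ln(3-x) = 0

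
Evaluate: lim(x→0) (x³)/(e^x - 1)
This is a 0/0 indeterminate form.

Apply L'Hôpital's rule: differentiate numerator and denominator separately.
  f(x) = x^3   ⇒   f'(x) = 3·x^2
  g(x) = e^(x) - 1   ⇒   g'(x) = e^(x)
  lim(x→0) f'(x)/g'(x) = lim(x→0) (3·x^2)/(e^(x))
  = 0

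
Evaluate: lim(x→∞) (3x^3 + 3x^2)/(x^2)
This is an ∞/∞ indeterminate form.

Apply L'Hôpital's rule: differentiate numerator and denominator separately.
  f(x) = 3·x^3 + 3·x^2   ⇒   f'(x) = 9·x^2 + 6·x
  g(x) = x^2   ⇒   g'(x) = 2·x
  lim(x→∞) f'(x)/g'(x) = lim(x→∞) (9·x^2 + 6·x)/(2·x)
  = ∞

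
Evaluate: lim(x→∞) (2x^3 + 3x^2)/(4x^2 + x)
This is an ∞/∞ indeterminate form.

Apply L'Hôpital's rule: differentiate numerator and denominator separately.
  f(x) = 2·x^3 + 3·x^2   ⇒   f'(x) = 6·x^2 + 6·x
  g(x) = 4·x^2 + x   ⇒   g'(x) = 8·x + 1
  lim(x→∞) f'(x)/g'(x) = lim(x→∞) (6·x^2 + 6·x)/(8·x + 1)
  = ∞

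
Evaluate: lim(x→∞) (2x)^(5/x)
This is an exponential indeterminate form.

For exponential indeterminate forms, take the natural log:
  Let L = lim(x→∞) (2x)^(5/x)
  Then ln(L) = lim(x→∞) [exponent × ln(base)]
  Evaluate using L'Hôpital or standard limits, then exponentiate.
  L = 1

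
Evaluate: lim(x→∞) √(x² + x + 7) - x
This is an ∞-∞ indeterminate form.

Combine fractions or rationalize to convert ∞-∞ to 0/0 form:
  lim(x→∞) √(x² + x + 7) - x = 1/2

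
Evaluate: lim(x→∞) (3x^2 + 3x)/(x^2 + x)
This is an ∞/∞ indeterminate form.

Apply L'Hôpital's rule: differentiate numerator and denominator separately.
  f(x) = 3·x^2 + 3·x   ⇒   f'(x) = 6·x + 3
  g(x) = x^2 + x   ⇒   g'(x) = 2·x + 1
  lim(x→∞) f'(x)/g'(x) = lim(x→∞) (6·x + 3)/(2·x + 1)
  = 3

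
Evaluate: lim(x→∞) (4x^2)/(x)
This is an ∞/∞ indeterminate form.

Apply L'Hôpital's rule: differentiate numerator and denominator separately.
  f(x) = 4·x^2   ⇒   f'(x) = 8·x
  g(x) = x   ⇒   g'(x) = 1
  lim(x→∞) f'(x)/g'(x) = lim(x→∞) (8·x)/(1)
  = ∞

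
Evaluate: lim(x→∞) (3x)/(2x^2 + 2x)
This is an ∞/∞ indeterminate form.

Apply L'Hôpital's rule: differentiate numerator and denominator separately.
  f(x) = 3·x   ⇒   f'(x) = 3
  g(x) = 2·x^2 + 2·x   ⇒   g'(x) = 4·x + 2
  lim(x→∞) f'(x)/g'(x) = lim(x→∞) (3)/(4·x + 2)
  = 0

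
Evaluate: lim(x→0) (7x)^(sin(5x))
This is an exponential indeterminate form.

For exponential indeterminate forms, take the natural log:
  Let L = lim(x→0) (7x)^(sin(5x))
  Then ln(L) = lim(x→0) [exponent × ln(base)]
  Evaluate using L'Hôpital or standard limits, then exponentiate.
  L = 1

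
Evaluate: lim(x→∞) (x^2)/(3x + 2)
This is an ∞/∞ indeterminate form.

Apply L'Hôpital's rule: differentiate numerator and denominator separately.
  f(x) = x^2   ⇒   f'(x) = 2·x
  g(x) = 3·x + 2   ⇒   g'(x) = 3
  lim(x→∞) f'(x)/g'(x) = lim(x→∞) (2·x)/(3)
  = ∞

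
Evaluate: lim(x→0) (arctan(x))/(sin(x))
This is a 0/0 indeterminate form.

Apply L'Hôpital's rule: differentiate numerator and denominator separately.
  f(x) = atan(x)   ⇒   f'(x) = 1/(x^2 + 1)
  g(x) = sin(x)   ⇒   g'(x) = cos(x)
  lim(x→0) f'(x)/g'(x) = lim(x→0) (1/(x^2 + 1))/(cos(x))
  = 1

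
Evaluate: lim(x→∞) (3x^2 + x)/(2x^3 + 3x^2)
This is an ∞/∞ indeterminate form.

Apply L'Hôpital's rule: differentiate numerator and denominator separately.
  f(x) = 3·x^2 + x   ⇒   f'(x) = 6·x + 1
  g(x) = 2·x^3 + 3·x^2   ⇒   g'(x) = 6·x^2 + 6·x
  lim(x→∞) f'(x)/g'(x) = lim(x→∞) (6·x + 1)/(6·x^2 + 6·x)
  = 0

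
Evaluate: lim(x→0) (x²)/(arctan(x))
This is a 0/0 indeterminate form.

Apply L'Hôpital's rule: differentiate numerator and denominator separately.
  f(x) = x^2   ⇒   f'(x) = 2·x
  g(x) = atan(x)   ⇒   g'(x) = 1/(x^2 + 1)
  lim(x→0) f'(x)/g'(x) = lim(x→0) (2·x)/(1/(x^2 + 1))
  = 0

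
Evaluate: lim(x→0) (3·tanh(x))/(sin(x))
This is a 0/0 indeterminate form.

Apply L'Hôpital's rule: differentiate numerator and denominator separately.
  f(x) = 3·tanh(x)   ⇒   f'(x) = 3 - 3·tanh(x)^2
  g(x) = sin(x)   ⇒   g'(x) = cos(x)
  lim(x→0) f'(x)/g'(x) = lim(x→0) (3 - 3·tanh(x)^2)/(cos(x))
  = 3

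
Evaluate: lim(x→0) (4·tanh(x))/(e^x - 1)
This is a 0/0 indeterminate form.

Apply L'Hôpital's rule: differentiate numerator and denominator separately.
  f(x) = 4·tanh(x)   ⇒   f'(x) = 4 - 4·tanh(x)^2
  g(x) = e^(x) - 1   ⇒   g'(x) = e^(x)
  lim(x→0) f'(x)/g'(x) = lim(x→0) (4 - 4·tanh(x)^2)/(e^(x))
  = 4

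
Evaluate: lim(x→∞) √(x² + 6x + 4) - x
This is an ∞-∞ indeterminate form.

Combine fractions or rationalize to convert ∞-∞ to 0/0 form:
  lim(x→∞) √(x² + 6x + 4) - x = 3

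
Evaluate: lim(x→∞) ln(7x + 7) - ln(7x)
This is an ∞-∞ indeterminate form.

Combine fractions or rationalize to convert ∞-∞ to 0/0 form:
  lim(x→∞) ln(7x + 7) - ln(7x) = 0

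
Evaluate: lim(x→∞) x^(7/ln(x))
This is an exponential indeterminate form.

For exponential indeterminate forms, take the natural log:
  Let L = lim(x→∞) x^(7/ln(x))
  Then ln(L) = lim(x→∞) [exponent × ln(base)]
  Evaluate using L'Hôpital or standard limits, then exponentiate.
  L = e^(7)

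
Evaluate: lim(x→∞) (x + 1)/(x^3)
This is an ∞/∞ indeterminate form.

Apply L'Hôpital's rule: differentiate numerator and denominator separately.
  f(x) = x + 1   ⇒   f'(x) = 1
  g(x) = x^3   ⇒   g'(x) = 3·x^2
  lim(x→∞) f'(x)/g'(x) = lim(x→∞) (1)/(3·x^2)
  = 0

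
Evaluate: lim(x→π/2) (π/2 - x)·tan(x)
This is a 0·∞ indeterminate form.

Rewrite 0·∞ as a quotient (0/0 or ∞/∞ form), then apply L'Hôpital's rule:
  lim(x→π/2) (π/2 - x)·tan(x) = 1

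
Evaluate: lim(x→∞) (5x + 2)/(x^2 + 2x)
This is an ∞/∞ indeterminate form.

Apply L'Hôpital's rule: differentiate numerator and denominator separately.
  f(x) = 5·x + 2   ⇒   f'(x) = 5
  g(x) = x^2 + 2·x   ⇒   g'(x) = 2·x + 2
  lim(x→∞) f'(x)/g'(x) = lim(x→∞) (5)/(2·x + 2)
  = 0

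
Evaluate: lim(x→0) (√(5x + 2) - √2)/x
This is a standard limit.

Factor or rationalize the expression:
  lim(x→0) (√(5x + 2) - √2)/x = 5·sqrt(2)/4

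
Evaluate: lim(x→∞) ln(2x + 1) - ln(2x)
This is an ∞-∞ indeterminate form.

Combine fractions or rationalize to convert ∞-∞ to 0/0 form:
  lim(x→∞) ln(2x + 1) - ln(2x) = 0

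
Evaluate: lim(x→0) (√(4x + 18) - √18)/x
This is a standard limit.

Factor or rationalize the expression:
  lim(x→0) (√(4x + 18) - √18)/x = sqrt(2)/3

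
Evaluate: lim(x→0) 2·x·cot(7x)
This is a 0·∞ indeterminate form.

Rewrite 0·∞ as a quotient (0/0 or ∞/∞ form), then apply L'Hôpital's rule:
  lim(x→0) 2·x·cot(7x) = 2/7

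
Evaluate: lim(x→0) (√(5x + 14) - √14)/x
This is a standard limit.

Factor or rationalize the expression:
  lim(x→0) (√(5x + 14) - √14)/x = 5·sqrt(14)/28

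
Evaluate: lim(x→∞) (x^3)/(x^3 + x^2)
This is an ∞/∞ indeterminate form.

Apply L'Hôpital's rule: differentiate numerator and denominator separately.
  f(x) = x^3   ⇒   f'(x) = 3·x^2
  g(x) = x^3 + x^2   ⇒   g'(x) = 3·x^2 + 2·x
  lim(x→∞) f'(x)/g'(x) = lim(x→∞) (3·x^2)/(3·x^2 + 2·x)
  = 1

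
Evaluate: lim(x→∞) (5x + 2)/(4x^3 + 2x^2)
This is an ∞/∞ indeterminate form.

Apply L'Hôpital's rule: differentiate numerator and denominator separately.
  f(x) = 5·x + 2   ⇒   f'(x) = 5
  g(x) = 4·x^3 + 2·x^2   ⇒   g'(x) = 12·x^2 + 4·x
  lim(x→∞) f'(x)/g'(x) = lim(x→∞) (5)/(12·x^2 + 4·x)
  = 0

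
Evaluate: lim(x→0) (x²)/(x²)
This is a 0/0 indeterminate form.

Apply L'Hôpital's rule: differentiate numerator and denominator separately.
  f(x) = x^2   ⇒   f'(x) = 2·x
  g(x) = x^2   ⇒   g'(x) = 2·x
  lim(x→0) f'(x)/g'(x) = lim(x→0) (2·x)/(2·x)
  = 1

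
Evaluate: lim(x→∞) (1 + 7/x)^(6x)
This is an exponential indeterminate form.

For exponential indeterminate forms, take the natural log:
  Let L = lim(x→∞) (1 + 7/x)^(6x)
  Then ln(L) = lim(x→∞) [exponent × ln(base)]
  Evaluate using L'Hôpital or standard limits, then exponentiate.
  L = e^(42)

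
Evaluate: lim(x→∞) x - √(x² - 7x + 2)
This is an ∞-∞ indeterminate form.

Combine fractions or rationalize to convert ∞-∞ to 0/0 form:
  lim(x→∞) x - √(x² - 7x + 2) = 7/2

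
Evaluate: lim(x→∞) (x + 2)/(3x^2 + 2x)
This is an ∞/∞ indeterminate form.

Apply L'Hôpital's rule: differentiate numerator and denominator separately.
  f(x) = x + 2   ⇒   f'(x) = 1
  g(x) = 3·x^2 + 2·x   ⇒   g'(x) = 6·x + 2
  lim(x→∞) f'(x)/g'(x) = lim(x→∞) (1)/(6·x + 2)
  = 0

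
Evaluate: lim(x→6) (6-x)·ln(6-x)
This is a 0·∞ indeterminate form.

Rewrite 0·∞ as a quotient (0/0 or ∞/∞ form), then apply L'Hôpital's rule:
  lim(x→6) (6-x)·ln(6-x) = 0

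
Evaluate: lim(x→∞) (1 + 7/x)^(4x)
This is an exponential indeterminate form.

For exponential indeterminate forms, take the natural log:
  Let L = lim(x→∞) (1 + 7/x)^(4x)
  Then ln(L) = lim(x→∞) [exponent × ln(base)]
  Evaluate using L'Hôpital or standard limits, then exponentiate.
  L = e^(28)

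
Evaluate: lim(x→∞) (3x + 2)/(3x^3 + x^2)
This is an ∞/∞ indeterminate form.

Apply L'Hôpital's rule: differentiate numerator and denominator separately.
  f(x) = 3·x + 2   ⇒   f'(x) = 3
  g(x) = 3·x^3 + x^2   ⇒   g'(x) = 9·x^2 + 2·x
  lim(x→∞) f'(x)/g'(x) = lim(x→∞) (3)/(9·x^2 + 2·x)
  = 0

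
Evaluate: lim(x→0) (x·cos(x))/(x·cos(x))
This is a 0/0 indeterminate form.

Apply L'Hôpital's rule: differentiate numerator and denominator separately.
  f(x) = x·cos(x)   ⇒   f'(x) = -x·sin(x) + cos(x)
  g(x) = x·cos(x)   ⇒   g'(x) = -x·sin(x) + cos(x)
  lim(x→0) f'(x)/g'(x) = lim(x→0) (-x·sin(x) + cos(x))/(-x·sin(x) + cos(x))
  = 1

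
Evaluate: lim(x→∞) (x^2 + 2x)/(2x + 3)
This is an ∞/∞ indeterminate form.

Apply L'Hôpital's rule: differentiate numerator and denominator separately.
  f(x) = x^2 + 2·x   ⇒   f'(x) = 2·x + 2
  g(x) = 2·x + 3   ⇒   g'(x) = 2
  lim(x→∞) f'(x)/g'(x) = lim(x→∞) (2·x + 2)/(2)
  = ∞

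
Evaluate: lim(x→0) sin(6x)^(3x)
This is an exponential indeterminate form.

For exponential indeterminate forms, take the natural log:
  Let L = lim(x→0) sin(6x)^(3x)
  Then ln(L) = lim(x→0) [exponent × ln(base)]
  Evaluate using L'Hôpital or standard limits, then exponentiate.
  L = 1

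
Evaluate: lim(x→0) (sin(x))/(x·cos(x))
This is a 0/0 indeterminate form.

Apply L'Hôpital's rule: differentiate numerator and denominator separately.
  f(x) = sin(x)   ⇒   f'(x) = cos(x)
  g(x) = x·cos(x)   ⇒   g'(x) = -x·sin(x) + cos(x)
  lim(x→0) f'(x)/g'(x) = lim(x→0) (cos(x))/(-x·sin(x) + cos(x))
  = 1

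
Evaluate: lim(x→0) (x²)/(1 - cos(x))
This is a 0/0 indeterminate form.

Apply L'Hôpital's rule: differentiate numerator and denominator separately.
  f(x) = x^2   ⇒   f'(x) = 2·x
  g(x) = 1 - cos(x)   ⇒   g'(x) = sin(x)
  lim(x→0) f'(x)/g'(x) = lim(x→0) (2·x)/(sin(x))
  = 2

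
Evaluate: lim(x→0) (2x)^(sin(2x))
This is an exponential indeterminate form.

For exponential indeterminate forms, take the natural log:
  Let L = lim(x→0) (2x)^(sin(2x))
  Then ln(L) = lim(x→0) [exponent × ln(base)]
  Evaluate using L'Hôpital or standard limits, then exponentiate.
  L = 1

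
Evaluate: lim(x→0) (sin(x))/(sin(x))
This is a 0/0 indeterminate form.

Apply L'Hôpital's rule: differentiate numerator and denominator separately.
  f(x) = sin(x)   ⇒   f'(x) = cos(x)
  g(x) = sin(x)   ⇒   g'(x) = cos(x)
  lim(x→0) f'(x)/g'(x) = lim(x→0) (cos(x))/(cos(x))
  = 1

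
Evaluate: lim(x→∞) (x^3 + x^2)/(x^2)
This is an ∞/∞ indeterminate form.

Apply L'Hôpital's rule: differentiate numerator and denominator separately.
  f(x) = x^3 + x^2   ⇒   f'(x) = 3·x^2 + 2·x
  g(x) = x^2   ⇒   g'(x) = 2·x
  lim(x→∞) f'(x)/g'(x) = lim(x→∞) (3·x^2 + 2·x)/(2·x)
  = ∞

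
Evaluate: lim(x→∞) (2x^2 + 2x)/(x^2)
This is an ∞/∞ indeterminate form.

Apply L'Hôpital's rule: differentiate numerator and denominator separately.
  f(x) = 2·x^2 + 2·x   ⇒   f'(x) = 4·x + 2
  g(x) = x^2   ⇒   g'(x) = 2·x
  lim(x→∞) f'(x)/g'(x) = lim(x→∞) (4·x + 2)/(2·x)
  = 2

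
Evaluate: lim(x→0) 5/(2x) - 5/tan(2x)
This is an ∞-∞ indeterminate form.

Combine fractions or rationalize to convert ∞-∞ to 0/0 form:
  lim(x→0) 5/(2x) - 5/tan(2x) = 0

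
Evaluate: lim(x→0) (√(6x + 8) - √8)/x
This is a standard limit.

Factor or rationalize the expression:
  lim(x→0) (√(6x + 8) - √8)/x = 3·sqrt(2)/4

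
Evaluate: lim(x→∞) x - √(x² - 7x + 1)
This is an ∞-∞ indeterminate form.

Combine fractions or rationalize to convert ∞-∞ to 0/0 form:
  lim(x→∞) x - √(x² - 7x + 1) = 7/2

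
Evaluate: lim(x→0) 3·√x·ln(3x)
This is a 0·∞ indeterminate form.

Rewrite 0·∞ as a quotient (0/0 or ∞/∞ form), then apply L'Hôpital's rule:
  lim(x→0) 3·√x·ln(3x) = 0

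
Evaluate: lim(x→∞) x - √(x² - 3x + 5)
This is an ∞-∞ indeterminate form.

Combine fractions or rationalize to convert ∞-∞ to 0/0 form:
  lim(x→∞) x - √(x² - 3x + 5) = 3/2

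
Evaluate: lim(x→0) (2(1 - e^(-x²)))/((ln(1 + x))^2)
This is a 0/0 indeterminate form.

Apply L'Hôpital's rule: differentiate numerator and denominator separately.
  f(x) = 2 - 2·e^(-x^2)   ⇒   f'(x) = 4·x·e^(-x^2)
  g(x) = ln(x + 1)^2   ⇒   g'(x) = 2·ln(x + 1)/(x + 1)
  lim(x→0) f'(x)/g'(x) = lim(x→0) (4·x·e^(-x^2))/(2·ln(x + 1)/(x + 1))
  = 2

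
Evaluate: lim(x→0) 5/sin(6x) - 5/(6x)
This is an ∞-∞ indeterminate form.

Combine fractions or rationalize to convert ∞-∞ to 0/0 form:
  lim(x→0) 5/sin(6x) - 5/(6x) = 0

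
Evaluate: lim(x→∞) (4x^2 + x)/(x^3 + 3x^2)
This is an ∞/∞ indeterminate form.

Apply L'Hôpital's rule: differentiate numerator and denominator separately.
  f(x) = 4·x^2 + x   ⇒   f'(x) = 8·x + 1
  g(x) = x^3 + 3·x^2   ⇒   g'(x) = 3·x^2 + 6·x
  lim(x→∞) f'(x)/g'(x) = lim(x→∞) (8·x + 1)/(3·x^2 + 6·x)
  = 0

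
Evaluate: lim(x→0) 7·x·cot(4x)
This is a 0·∞ indeterminate form.

Rewrite 0·∞ as a quotient (0/0 or ∞/∞ form), then apply L'Hôpital's rule:
  lim(x→0) 7·x·cot(4x) = 7/4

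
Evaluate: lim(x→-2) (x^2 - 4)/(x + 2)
This is a standard limit.

Factor or rationalize the expression:
  lim(x→-2) (x^2 - 4)/(x + 2) = -4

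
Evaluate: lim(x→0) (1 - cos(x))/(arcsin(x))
This is a 0/0 indeterminate form.

Apply L'Hôpital's rule: differentiate numerator and denominator separately.
  f(x) = 1 - cos(x)   ⇒   f'(x) = sin(x)
  g(x) = asin(x)   ⇒   g'(x) = 1/sqrt(1 - x^2)
  lim(x→0) f'(x)/g'(x) = lim(x→0) (sin(x))/(1/sqrt(1 - x^2))
  = 0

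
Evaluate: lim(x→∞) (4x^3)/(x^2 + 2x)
This is an ∞/∞ indeterminate form.

Apply L'Hôpital's rule: differentiate numerator and denominator separately.
  f(x) = 4·x^3   ⇒   f'(x) = 12·x^2
  g(x) = x^2 + 2·x   ⇒   g'(x) = 2·x + 2
  lim(x→∞) f'(x)/g'(x) = lim(x→∞) (12·x^2)/(2·x + 2)
  = ∞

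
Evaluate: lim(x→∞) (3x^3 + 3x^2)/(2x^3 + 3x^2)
This is an ∞/∞ indeterminate form.

Apply L'Hôpital's rule: differentiate numerator and denominator separately.
  f(x) = 3·x^3 + 3·x^2   ⇒   f'(x) = 9·x^2 + 6·x
  g(x) = 2·x^3 + 3·x^2   ⇒   g'(x) = 6·x^2 + 6·x
  lim(x→∞) f'(x)/g'(x) = lim(x→∞) (9·x^2 + 6·x)/(6·x^2 + 6·x)
  = 3/2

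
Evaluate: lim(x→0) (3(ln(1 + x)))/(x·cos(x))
This is a 0/0 indeterminate form.

Apply L'Hôpital's rule: differentiate numerator and denominator separately.
  f(x) = 3·ln(x + 1)   ⇒   f'(x) = 3/(x + 1)
  g(x) = x·cos(x)   ⇒   g'(x) = -x·sin(x) + cos(x)
  lim(x→0) f'(x)/g'(x) = lim(x→0) (3/(x + 1))/(-x·sin(x) + cos(x))
  = 3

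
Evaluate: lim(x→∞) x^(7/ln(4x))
This is an exponential indeterminate form.

For exponential indeterminate forms, take the natural log:
  Let L = lim(x→∞) x^(7/ln(4x))
  Then ln(L) = lim(x→∞) [exponent × ln(base)]
  Evaluate using L'Hôpital or standard limits, then exponentiate.
  L = e^(7)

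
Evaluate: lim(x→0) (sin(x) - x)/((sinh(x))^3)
This is a 0/0 indeterminate form.

Apply L'Hôpital's rule: differentiate numerator and denominator separately.
  f(x) = -x + sin(x)   ⇒   f'(x) = cos(x) - 1
  g(x) = sinh(x)^3   ⇒   g'(x) = 3·sinh(x)^2·cosh(x)
  lim(x→0) f'(x)/g'(x) = lim(x→0) (cos(x) - 1)/(3·sinh(x)^2·cosh(x))
  = -1/6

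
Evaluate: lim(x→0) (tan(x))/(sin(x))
This is a 0/0 indeterminate form.

Apply L'Hôpital's rule: differentiate numerator and denominator separately.
  f(x) = tan(x)   ⇒   f'(x) = tan(x)^2 + 1
  g(x) = sin(x)   ⇒   g'(x) = cos(x)
  lim(x→0) f'(x)/g'(x) = lim(x→0) (tan(x)^2 + 1)/(cos(x))
  = 1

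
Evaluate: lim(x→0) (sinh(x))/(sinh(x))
This is a 0/0 indeterminate form.

Apply L'Hôpital's rule: differentiate numerator and denominator separately.
  f(x) = sinh(x)   ⇒   f'(x) = cosh(x)
  g(x) = sinh(x)   ⇒   g'(x) = cosh(x)
  lim(x→0) f'(x)/g'(x) = lim(x→0) (cosh(x))/(cosh(x))
  = 1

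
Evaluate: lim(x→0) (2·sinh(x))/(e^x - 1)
This is a 0/0 indeterminate form.

Apply L'Hôpital's rule: differentiate numerator and denominator separately.
  f(x) = 2·sinh(x)   ⇒   f'(x) = 2·cosh(x)
  g(x) = e^(x) - 1   ⇒   g'(x) = e^(x)
  lim(x→0) f'(x)/g'(x) = lim(x→0) (2·cosh(x))/(e^(x))
  = 2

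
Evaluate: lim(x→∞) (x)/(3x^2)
This is an ∞/∞ indeterminate form.

Apply L'Hôpital's rule: differentiate numerator and denominator separately.
  f(x) = x   ⇒   f'(x) = 1
  g(x) = 3·x^2   ⇒   g'(x) = 6·x
  lim(x→∞) f'(x)/g'(x) = lim(x→∞) (1)/(6·x)
  = 0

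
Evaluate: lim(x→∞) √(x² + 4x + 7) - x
This is an ∞-∞ indeterminate form.

Combine fractions or rationalize to convert ∞-∞ to 0/0 form:
  lim(x→∞) √(x² + 4x + 7) - x = 2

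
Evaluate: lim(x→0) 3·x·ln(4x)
This is a 0·∞ indeterminate form.

Rewrite 0·∞ as a quotient (0/0 or ∞/∞ form), then apply L'Hôpital's rule:
  lim(x→0) 3·x·ln(4x) = 0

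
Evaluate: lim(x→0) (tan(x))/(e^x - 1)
This is a 0/0 indeterminate form.

Apply L'Hôpital's rule: differentiate numerator and denominator separately.
  f(x) = tan(x)   ⇒   f'(x) = tan(x)^2 + 1
  g(x) = e^(x) - 1   ⇒   g'(x) = e^(x)
  lim(x→0) f'(x)/g'(x) = lim(x→0) (tan(x)^2 + 1)/(e^(x))
  = 1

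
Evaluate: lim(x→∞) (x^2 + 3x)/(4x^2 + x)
This is an ∞/∞ indeterminate form.

Apply L'Hôpital's rule: differentiate numerator and denominator separately.
  f(x) = x^2 + 3·x   ⇒   f'(x) = 2·x + 3
  g(x) = 4·x^2 + x   ⇒   g'(x) = 8·x + 1
  lim(x→∞) f'(x)/g'(x) = lim(x→∞) (2·x + 3)/(8·x + 1)
  = 1/4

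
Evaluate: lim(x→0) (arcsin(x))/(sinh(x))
This is a 0/0 indeterminate form.

Apply L'Hôpital's rule: differentiate numerator and denominator separately.
  f(x) = asin(x)   ⇒   f'(x) = 1/sqrt(1 - x^2)
  g(x) = sinh(x)   ⇒   g'(x) = cosh(x)
  lim(x→0) f'(x)/g'(x) = lim(x→0) (1/sqrt(1 - x^2))/(cosh(x))
  = 1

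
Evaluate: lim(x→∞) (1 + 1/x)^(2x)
This is an exponential indeterminate form.

For exponential indeterminate forms, take the natural log:
  Let L = lim(x→∞) (1 + 1/x)^(2x)
  Then ln(L) = lim(x→∞) [exponent × ln(base)]
  Evaluate using L'Hôpital or standard limits, then exponentiate.
  L = e²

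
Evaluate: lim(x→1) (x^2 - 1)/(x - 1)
This is a standard limit.

Factor or rationalize the expression:
  lim(x→1) (x^2 - 1)/(x - 1) = 2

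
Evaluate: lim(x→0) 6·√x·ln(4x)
This is a 0·∞ indeterminate form.

Rewrite 0·∞ as a quotient (0/0 or ∞/∞ form), then apply L'Hôpital's rule:
  lim(x→0) 6·√x·ln(4x) = 0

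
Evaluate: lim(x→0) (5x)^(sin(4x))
This is an exponential indeterminate form.

For exponential indeterminate forms, take the natural log:
  Let L = lim(x→0) (5x)^(sin(4x))
  Then ln(L) = lim(x→0) [exponent × ln(base)]
  Evaluate using L'Hôpital or standard limits, then exponentiate.
  L = 1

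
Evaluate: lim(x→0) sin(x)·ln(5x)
This is a 0·∞ indeterminate form.

Rewrite 0·∞ as a quotient (0/0 or ∞/∞ form), then apply L'Hôpital's rule:
  lim(x→0) sin(x)·ln(5x) = 0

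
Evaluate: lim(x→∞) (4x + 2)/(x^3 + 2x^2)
This is an ∞/∞ indeterminate form.

Apply L'Hôpital's rule: differentiate numerator and denominator separately.
  f(x) = 4·x + 2   ⇒   f'(x) = 4
  g(x) = x^3 + 2·x^2   ⇒   g'(x) = 3·x^2 + 4·x
  lim(x→∞) f'(x)/g'(x) = lim(x→∞) (4)/(3·x^2 + 4·x)
  = 0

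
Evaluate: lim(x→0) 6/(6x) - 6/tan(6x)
This is an ∞-∞ indeterminate form.

Combine fractions or rationalize to convert ∞-∞ to 0/0 form:
  lim(x→0) 6/(6x) - 6/tan(6x) = 0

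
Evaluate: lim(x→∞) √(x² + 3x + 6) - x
This is an ∞-∞ indeterminate form.

Combine fractions or rationalize to convert ∞-∞ to 0/0 form:
  lim(x→∞) √(x² + 3x + 6) - x = 3/2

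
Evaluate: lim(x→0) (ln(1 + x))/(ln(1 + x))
This is a 0/0 indeterminate form.

Apply L'Hôpital's rule: differentiate numerator and denominator separately.
  f(x) = ln(x + 1)   ⇒   f'(x) = 1/(x + 1)
  g(x) = ln(x + 1)   ⇒   g'(x) = 1/(x + 1)
  lim(x→0) f'(x)/g'(x) = lim(x→0) (1/(x + 1))/(1/(x + 1))
  = 1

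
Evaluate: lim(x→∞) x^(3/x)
This is an exponential indeterminate form.

For exponential indeterminate forms, take the natural log:
  Let L = lim(x→∞) x^(3/x)
  Then ln(L) = lim(x→∞) [exponent × ln(base)]
  Evaluate using L'Hôpital or standard limits, then exponentiate.
  L = 1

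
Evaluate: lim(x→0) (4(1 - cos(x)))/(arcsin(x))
This is a 0/0 indeterminate form.

Apply L'Hôpital's rule: differentiate numerator and denominator separately.
  f(x) = 4 - 4·cos(x)   ⇒   f'(x) = 4·sin(x)
  g(x) = asin(x)   ⇒   g'(x) = 1/sqrt(1 - x^2)
  lim(x→0) f'(x)/g'(x) = lim(x→0) (4·sin(x))/(1/sqrt(1 - x^2))
  = 0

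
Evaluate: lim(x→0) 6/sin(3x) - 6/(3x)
This is an ∞-∞ indeterminate form.

Combine fractions or rationalize to convert ∞-∞ to 0/0 form:
  lim(x→0) 6/sin(3x) - 6/(3x) = 0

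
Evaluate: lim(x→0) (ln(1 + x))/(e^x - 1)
This is a 0/0 indeterminate form.

Apply L'Hôpital's rule: differentiate numerator and denominator separately.
  f(x) = ln(x + 1)   ⇒   f'(x) = 1/(x + 1)
  g(x) = e^(x) - 1   ⇒   g'(x) = e^(x)
  lim(x→0) f'(x)/g'(x) = lim(x→0) (1/(x + 1))/(e^(x))
  = 1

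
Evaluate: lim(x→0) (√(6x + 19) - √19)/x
This is a standard limit.

Factor or rationalize the expression:
  lim(x→0) (√(6x + 19) - √19)/x = 3·sqrt(19)/19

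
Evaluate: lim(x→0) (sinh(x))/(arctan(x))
This is a 0/0 indeterminate form.

Apply L'Hôpital's rule: differentiate numerator and denominator separately.
  f(x) = sinh(x)   ⇒   f'(x) = cosh(x)
  g(x) = atan(x)   ⇒   g'(x) = 1/(x^2 + 1)
  lim(x→0) f'(x)/g'(x) = lim(x→0) (cosh(x))/(1/(x^2 + 1))
  = 1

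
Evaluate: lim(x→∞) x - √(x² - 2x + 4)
This is an ∞-∞ indeterminate form.

Combine fractions or rationalize to convert ∞-∞ to 0/0 form:
  lim(x→∞) x - √(x² - 2x + 4) = 1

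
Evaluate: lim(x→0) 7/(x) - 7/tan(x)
This is an ∞-∞ indeterminate form.

Combine fractions or rationalize to convert ∞-∞ to 0/0 form:
  lim(x→0) 7/(x) - 7/tan(x) = 0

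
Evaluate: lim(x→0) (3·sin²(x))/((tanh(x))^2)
This is a 0/0 indeterminate form.

Apply L'Hôpital's rule: differentiate numerator and denominator separately.
  f(x) = 3·sin(x)^2   ⇒   f'(x) = 6·sin(x)·cos(x)
  g(x) = tanh(x)^2   ⇒   g'(x) = (2 - 2·tanh(x)^2)·tanh(x)
  lim(x→0) f'(x)/g'(x) = lim(x→0) (6·sin(x)·cos(x))/((2 - 2·tanh(x)^2)·tanh(x))
  = 3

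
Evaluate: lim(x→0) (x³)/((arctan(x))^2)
This is a 0/0 indeterminate form.

Apply L'Hôpital's rule: differentiate numerator and denominator separately.
  f(x) = x^3   ⇒   f'(x) = 3·x^2
  g(x) = atan(x)^2   ⇒   g'(x) = 2·atan(x)/(x^2 + 1)
  lim(x→0) f'(x)/g'(x) = lim(x→0) (3·x^2)/(2·atan(x)/(x^2 + 1))
  = 0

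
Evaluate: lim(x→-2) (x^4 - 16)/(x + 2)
This is a standard limit.

Factor or rationalize the expression:
  lim(x→-2) (x^4 - 16)/(x + 2) = -32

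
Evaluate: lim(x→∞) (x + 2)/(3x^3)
This is an ∞/∞ indeterminate form.

Apply L'Hôpital's rule: differentiate numerator and denominator separately.
  f(x) = x + 2   ⇒   f'(x) = 1
  g(x) = 3·x^3   ⇒   g'(x) = 9·x^2
  lim(x→∞) f'(x)/g'(x) = lim(x→∞) (1)/(9·x^2)
  = 0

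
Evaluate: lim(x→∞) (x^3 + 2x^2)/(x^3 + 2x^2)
This is an ∞/∞ indeterminate form.

Apply L'Hôpital's rule: differentiate numerator and denominator separately.
  f(x) = x^3 + 2·x^2   ⇒   f'(x) = 3·x^2 + 4·x
  g(x) = x^3 + 2·x^2   ⇒   g'(x) = 3·x^2 + 4·x
  lim(x→∞) f'(x)/g'(x) = lim(x→∞) (3·x^2 + 4·x)/(3·x^2 + 4·x)
  = 1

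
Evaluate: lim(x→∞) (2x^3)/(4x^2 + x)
This is an ∞/∞ indeterminate form.

Apply L'Hôpital's rule: differentiate numerator and denominator separately.
  f(x) = 2·x^3   ⇒   f'(x) = 6·x^2
  g(x) = 4·x^2 + x   ⇒   g'(x) = 8·x + 1
  lim(x→∞) f'(x)/g'(x) = lim(x→∞) (6·x^2)/(8·x + 1)
  = ∞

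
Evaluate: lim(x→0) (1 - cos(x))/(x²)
This is a 0/0 indeterminate form.

Apply L'Hôpital's rule: differentiate numerator and denominator separately.
  f(x) = 1 - cos(x)   ⇒   f'(x) = sin(x)
  g(x) = x^2   ⇒   g'(x) = 2·x
  lim(x→0) f'(x)/g'(x) = lim(x→0) (sin(x))/(2·x)
  = 1/2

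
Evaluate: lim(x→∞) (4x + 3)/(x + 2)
This is an ∞/∞ indeterminate form.

Apply L'Hôpital's rule: differentiate numerator and denominator separately.
  f(x) = 4·x + 3   ⇒   f'(x) = 4
  g(x) = x + 2   ⇒   g'(x) = 1
  lim(x→∞) f'(x)/g'(x) = lim(x→∞) (4)/(1)
  = 4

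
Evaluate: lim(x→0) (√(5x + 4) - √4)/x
This is a standard limit.

Factor or rationalize the expression:
  lim(x→0) (√(5x + 4) - √4)/x = 5/4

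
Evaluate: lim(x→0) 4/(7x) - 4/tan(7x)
This is an ∞-∞ indeterminate form.

Combine fractions or rationalize to convert ∞-∞ to 0/0 form:
  lim(x→0) 4/(7x) - 4/tan(7x) = 0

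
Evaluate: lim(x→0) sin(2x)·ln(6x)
This is a 0·∞ indeterminate form.

Rewrite 0·∞ as a quotient (0/0 or ∞/∞ form), then apply L'Hôpital's rule:
  lim(x→0) sin(2x)·ln(6x) = 0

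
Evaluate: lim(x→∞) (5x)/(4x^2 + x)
This is an ∞/∞ indeterminate form.

Apply L'Hôpital's rule: differentiate numerator and denominator separately.
  f(x) = 5·x   ⇒   f'(x) = 5
  g(x) = 4·x^2 + x   ⇒   g'(x) = 8·x + 1
  lim(x→∞) f'(x)/g'(x) = lim(x→∞) (5)/(8·x + 1)
  = 0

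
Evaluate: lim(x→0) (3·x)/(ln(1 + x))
This is a 0/0 indeterminate form.

Apply L'Hôpital's rule: differentiate numerator and denominator separately.
  f(x) = 3·x   ⇒   f'(x) = 3
  g(x) = ln(x + 1)   ⇒   g'(x) = 1/(x + 1)
  lim(x→0) f'(x)/g'(x) = lim(x→0) (3)/(1/(x + 1))
  = 3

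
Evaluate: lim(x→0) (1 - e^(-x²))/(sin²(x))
This is a 0/0 indeterminate form.

Apply L'Hôpital's rule: differentiate numerator and denominator separately.
  f(x) = 1 - e^(-x^2)   ⇒   f'(x) = 2·x·e^(-x^2)
  g(x) = sin(x)^2   ⇒   g'(x) = 2·sin(x)·cos(x)
  lim(x→0) f'(x)/g'(x) = lim(x→0) (2·x·e^(-x^2))/(2·sin(x)·cos(x))
  = 1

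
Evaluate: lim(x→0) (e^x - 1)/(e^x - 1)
This is a 0/0 indeterminate form.

Apply L'Hôpital's rule: differentiate numerator and denominator separately.
  f(x) = e^(x) - 1   ⇒   f'(x) = e^(x)
  g(x) = e^(x) - 1   ⇒   g'(x) = e^(x)
  lim(x→0) f'(x)/g'(x) = lim(x→0) (e^(x))/(e^(x))
  = 1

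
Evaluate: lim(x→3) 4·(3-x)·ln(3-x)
This is a 0·∞ indeterminate form.

Rewrite 0·∞ as a quotient (0/0 or ∞/∞ form), then apply L'Hôpital's rule:
  lim(x→3) 4·(3-x)·ln(3-x) = 0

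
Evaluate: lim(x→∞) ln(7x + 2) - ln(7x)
This is an ∞-∞ indeterminate form.

Combine fractions or rationalize to convert ∞-∞ to 0/0 form:
  lim(x→∞) ln(7x + 2) - ln(7x) = 0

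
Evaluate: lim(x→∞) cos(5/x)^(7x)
This is an exponential indeterminate form.

For exponential indeterminate forms, take the natural log:
  Let L = lim(x→∞) cos(5/x)^(7x)
  Then ln(L) = lim(x→∞) [exponent × ln(base)]
  Evaluate using L'Hôpital or standard limits, then exponentiate.
  L = 1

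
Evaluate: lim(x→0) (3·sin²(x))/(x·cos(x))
This is a 0/0 indeterminate form.

Apply L'Hôpital's rule: differentiate numerator and denominator separately.
  f(x) = 3·sin(x)^2   ⇒   f'(x) = 6·sin(x)·cos(x)
  g(x) = x·cos(x)   ⇒   g'(x) = -x·sin(x) + cos(x)
  lim(x→0) f'(x)/g'(x) = lim(x→0) (6·sin(x)·cos(x))/(-x·sin(x) + cos(x))
  = 0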